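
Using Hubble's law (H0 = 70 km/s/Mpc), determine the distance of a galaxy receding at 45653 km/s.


d = v / H0 = 45653 / 70 = 652.1857

652.1857 Mpc


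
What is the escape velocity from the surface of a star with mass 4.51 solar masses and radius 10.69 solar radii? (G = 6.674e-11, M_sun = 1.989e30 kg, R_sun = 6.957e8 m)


M = 4.51 * 1.989e30 kg = 8.97039e+30 kg; R = 10.69 * 6.957e8 m = 7.437033e+09 m. v_esc = sqrt(2GM/R) = sqrt(2 * 6.674e-11 * 8.97039e+30 / 7.437033e+09) = 401248.9484

401248.9484 m/s


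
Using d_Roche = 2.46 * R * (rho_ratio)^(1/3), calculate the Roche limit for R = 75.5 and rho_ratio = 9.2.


d_Roche = 2.46 * 75.5 * 9.2^(1/3) = 389.1748

389.1748


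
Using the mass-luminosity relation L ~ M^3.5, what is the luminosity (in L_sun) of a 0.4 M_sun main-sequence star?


L/L_sun = (M/M_sun)^3.5 = 0.4^3.5 = 0.0405

0.0405 L_sun


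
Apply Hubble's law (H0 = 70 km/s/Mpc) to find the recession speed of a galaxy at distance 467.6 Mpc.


v = H0 * d = 70 * 467.6 = 32732.0

32732.0 km/s


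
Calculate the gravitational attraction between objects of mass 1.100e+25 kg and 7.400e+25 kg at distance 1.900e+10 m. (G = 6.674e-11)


F = G*m1*m2/r^2 = 6.674e-11 * 1.100e+25 * 7.400e+25 / (1.900e+10)^2 = 6.674e-11 * 8.140e+50 / 3.610e+20 = 1.505e+20

1.505e+20 N


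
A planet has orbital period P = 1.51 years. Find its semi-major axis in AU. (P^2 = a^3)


a = P^(2/3) = 1.51^(2/3) = 1.3162

1.3162 AU


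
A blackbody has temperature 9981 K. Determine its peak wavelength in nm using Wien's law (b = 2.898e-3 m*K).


lam_max = b / T = 2.898e-3 / 9981 = 2.904e-07 m = 290.3517 nm

290.3517 nm


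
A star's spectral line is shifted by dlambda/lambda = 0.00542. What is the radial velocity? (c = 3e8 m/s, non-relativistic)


v = (dlambda/lambda) * c = 0.00542 * 3e8 = 1.626e+06

1.626e+06 m/s


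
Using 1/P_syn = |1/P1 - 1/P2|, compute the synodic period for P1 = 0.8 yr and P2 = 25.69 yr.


1/P_syn = |1/P1 - 1/P2| = |1/0.8 - 1/25.69| => P_syn = 0.8257

0.8257 years


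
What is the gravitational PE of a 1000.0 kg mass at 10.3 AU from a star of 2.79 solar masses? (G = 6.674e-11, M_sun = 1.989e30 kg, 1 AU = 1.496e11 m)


M = 2.79 * 1.989e30 kg = 5.54931e+30 kg; r = 10.3 AU * 1.496e11 m/AU = 1.54088e+12 m. U = -GM*m/r = -(6.674e-11 * 5.54931e+30 * 1000.0) / 1.54088e+12 = -2.404e+11

-2.404e+11 J


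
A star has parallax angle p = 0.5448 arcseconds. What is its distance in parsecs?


d = 1/p = 1/0.5448 = 1.8355

1.8355 pc


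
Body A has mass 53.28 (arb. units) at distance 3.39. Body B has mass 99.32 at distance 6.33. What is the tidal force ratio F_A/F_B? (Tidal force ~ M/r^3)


Ratio = (M1/r1^3) / (M2/r2^3) = (53.28/3.39^3) / (99.32/6.33^3) = 3.4925

3.4925


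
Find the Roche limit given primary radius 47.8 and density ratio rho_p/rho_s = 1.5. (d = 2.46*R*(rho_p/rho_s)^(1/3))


d_Roche = 2.46 * 47.8 * 1.5^(1/3) = 134.6047

134.6047


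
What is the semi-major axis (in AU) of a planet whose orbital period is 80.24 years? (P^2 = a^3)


a = P^(2/3) = 80.24^(2/3) = 18.6035

18.6035 AU


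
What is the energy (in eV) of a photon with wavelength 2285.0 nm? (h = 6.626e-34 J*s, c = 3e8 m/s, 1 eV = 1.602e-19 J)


E = hc/lambda = 6.626e-34 * 3e8 / 2.285e-06 = 8.699e-20 J = 0.543 eV

0.543 eV


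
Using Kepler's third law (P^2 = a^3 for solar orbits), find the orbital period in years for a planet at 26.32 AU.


P = a^(3/2) = 26.32^1.5 = 135.0296

135.0296 years


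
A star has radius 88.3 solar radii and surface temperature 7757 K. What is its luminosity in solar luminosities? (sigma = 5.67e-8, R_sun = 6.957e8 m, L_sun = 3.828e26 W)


R = 88.3 * 6.957e8 m = 6.143031e+10 m. L = 4*pi*R^2*sigma*T^4 = 4*pi*(6.143031e+10)^2 * 5.67e-8 * 7757^4 = 9.734945008e+30 W. L/L_sun = 9.734945008e+30 / 3.828e26 = 25430.8908

25430.8908 L_sun


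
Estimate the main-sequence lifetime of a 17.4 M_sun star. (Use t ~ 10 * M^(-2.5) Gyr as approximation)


t = 10 * M^(-2.5) = 10 * 17.4^(-2.5) = 0.0079

0.0079 Gyr


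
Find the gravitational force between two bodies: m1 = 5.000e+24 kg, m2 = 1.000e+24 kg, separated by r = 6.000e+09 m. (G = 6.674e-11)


F = G*m1*m2/r^2 = 6.674e-11 * 5.000e+24 * 1.000e+24 / (6.000e+09)^2 = 6.674e-11 * 5.000e+48 / 3.600e+19 = 9.269e+18

9.269e+18 N


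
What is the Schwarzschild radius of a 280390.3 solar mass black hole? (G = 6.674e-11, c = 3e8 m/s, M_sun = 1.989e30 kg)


M = 280390.3 * 1.989e30 kg = 5.576963067e+35 kg. rs = 2GM/c^2 = 2 * 6.674e-11 * 5.576963067e+35 / (3e8)^2 = 8.271e+08

8.271e+08 m


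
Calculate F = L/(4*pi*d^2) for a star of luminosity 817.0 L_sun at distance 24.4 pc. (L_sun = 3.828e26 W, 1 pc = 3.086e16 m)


F = L / (4*pi*d^2) = 3.127e+29 / (4*pi*(7.530e+17)^2) = 4.389e-08

4.389e-08 W/m^2


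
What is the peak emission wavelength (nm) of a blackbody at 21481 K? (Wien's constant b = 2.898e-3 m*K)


lam_max = b / T = 2.898e-3 / 21481 = 1.349e-07 m = 134.9099 nm

134.9099 nm


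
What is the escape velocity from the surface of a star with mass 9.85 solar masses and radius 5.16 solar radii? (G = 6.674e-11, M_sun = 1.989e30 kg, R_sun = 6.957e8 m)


M = 9.85 * 1.989e30 kg = 1.959165e+31 kg; R = 5.16 * 6.957e8 m = 3.589812e+09 m. v_esc = sqrt(2GM/R) = sqrt(2 * 6.674e-11 * 1.959165e+31 / 3.589812e+09) = 853508.3089

853508.3089 m/s


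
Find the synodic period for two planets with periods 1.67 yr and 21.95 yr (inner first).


1/P_syn = |1/P1 - 1/P2| = |1/1.67 - 1/21.95| => P_syn = 1.8075

1.8075 years


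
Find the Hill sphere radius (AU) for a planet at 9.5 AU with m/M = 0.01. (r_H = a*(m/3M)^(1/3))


r_H = a * (m/3M)^(1/3) = 9.5 * (0.01/3)^(1/3) = 1.4191

1.4191 AU


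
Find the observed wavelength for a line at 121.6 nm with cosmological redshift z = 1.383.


lam_obs = lam_emit * (1 + z) = 121.6 * (1 + 1.383) = 289.7728

289.7728 nm


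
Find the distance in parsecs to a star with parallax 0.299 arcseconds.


d = 1/p = 1/0.299 = 3.3445

3.3445 pc


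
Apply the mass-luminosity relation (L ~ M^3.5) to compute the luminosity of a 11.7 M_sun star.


L/L_sun = (M/M_sun)^3.5 = 11.7^3.5 = 5478.3593

5478.3593 L_sun


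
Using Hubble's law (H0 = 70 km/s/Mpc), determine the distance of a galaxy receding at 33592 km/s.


d = v / H0 = 33592 / 70 = 479.8857

479.8857 Mpc


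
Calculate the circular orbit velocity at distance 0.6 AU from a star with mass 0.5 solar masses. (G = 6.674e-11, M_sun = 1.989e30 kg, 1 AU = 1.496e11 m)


v = sqrt(GM/r) = sqrt(6.674e-11 * 9.945e+29 / 8.976e+10) = 27192.809

27192.809 m/s


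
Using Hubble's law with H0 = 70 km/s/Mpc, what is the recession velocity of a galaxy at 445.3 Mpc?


v = H0 * d = 70 * 445.3 = 31171.0

31171.0 km/s


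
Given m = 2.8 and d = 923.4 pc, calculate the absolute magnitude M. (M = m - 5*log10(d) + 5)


M = m - 5*log10(d) + 5 = 2.8 - 5*log10(923.4) + 5 = -7.0269

-7.0269


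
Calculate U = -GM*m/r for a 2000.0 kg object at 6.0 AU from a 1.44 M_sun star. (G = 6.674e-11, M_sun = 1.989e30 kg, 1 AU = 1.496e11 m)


M = 1.44 * 1.989e30 kg = 2.86416e+30 kg; r = 6.0 AU * 1.496e11 m/AU = 8.976e+11 m. U = -GM*m/r = -(6.674e-11 * 2.86416e+30 * 2000.0) / 8.976e+11 = -4.259e+11

-4.259e+11 J


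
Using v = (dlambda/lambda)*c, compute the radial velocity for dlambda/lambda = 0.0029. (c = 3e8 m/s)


v = (dlambda/lambda) * c = 0.0029 * 3e8 = 870000.0

870000.0 m/s


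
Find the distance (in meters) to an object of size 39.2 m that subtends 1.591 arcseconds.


D = size / theta_rad, theta_rad = 1.591 * pi/(180*3600) = 7.713e-06, D = 5.082e+06

5.082e+06 m


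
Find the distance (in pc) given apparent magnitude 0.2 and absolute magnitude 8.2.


d = 10^((m - M + 5)/5) = 10^((0.2 - 8.2 + 5)/5) = 0.2512

0.2512 pc


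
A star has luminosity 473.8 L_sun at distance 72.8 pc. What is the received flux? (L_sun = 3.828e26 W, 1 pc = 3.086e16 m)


F = L / (4*pi*d^2) = 1.814e+29 / (4*pi*(2.247e+18)^2) = 2.860e-09

2.860e-09 W/m^2


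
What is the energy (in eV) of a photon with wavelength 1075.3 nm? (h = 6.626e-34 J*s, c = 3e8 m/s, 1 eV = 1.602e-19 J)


E = hc/lambda = 6.626e-34 * 3e8 / 1.075e-06 = 1.849e-19 J = 1.1539 eV

1.1539 eV


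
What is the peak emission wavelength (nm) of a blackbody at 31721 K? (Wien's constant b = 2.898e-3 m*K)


lam_max = b / T = 2.898e-3 / 31721 = 9.136e-08 m = 91.359 nm

91.359 nm


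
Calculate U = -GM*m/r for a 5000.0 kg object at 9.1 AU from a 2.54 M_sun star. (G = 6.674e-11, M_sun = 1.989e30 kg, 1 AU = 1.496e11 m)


M = 2.54 * 1.989e30 kg = 5.05206e+30 kg; r = 9.1 AU * 1.496e11 m/AU = 1.36136e+12 m. U = -GM*m/r = -(6.674e-11 * 5.05206e+30 * 5000.0) / 1.36136e+12 = -1.238e+12

-1.238e+12 J


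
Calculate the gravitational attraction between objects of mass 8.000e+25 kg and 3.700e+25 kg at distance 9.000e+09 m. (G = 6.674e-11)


F = G*m1*m2/r^2 = 6.674e-11 * 8.000e+25 * 3.700e+25 / (9.000e+09)^2 = 6.674e-11 * 2.960e+51 / 8.100e+19 = 2.439e+21

2.439e+21 N


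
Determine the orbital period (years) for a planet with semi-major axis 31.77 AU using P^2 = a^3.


P = a^(3/2) = 31.77^1.5 = 179.0712

179.0712 years


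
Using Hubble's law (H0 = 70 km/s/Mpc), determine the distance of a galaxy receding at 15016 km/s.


d = v / H0 = 15016 / 70 = 214.5143

214.5143 Mpc


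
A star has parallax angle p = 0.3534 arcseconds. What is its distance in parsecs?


d = 1/p = 1/0.3534 = 2.8297

2.8297 pc


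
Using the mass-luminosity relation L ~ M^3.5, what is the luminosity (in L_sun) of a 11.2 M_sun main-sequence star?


L/L_sun = (M/M_sun)^3.5 = 11.2^3.5 = 4701.7884

4701.7884 L_sun


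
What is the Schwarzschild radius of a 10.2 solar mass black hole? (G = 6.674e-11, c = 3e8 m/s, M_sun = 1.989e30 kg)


M = 10.2 * 1.989e30 kg = 2.02878e+31 kg. rs = 2GM/c^2 = 2 * 6.674e-11 * 2.02878e+31 / (3e8)^2 = 30089.0616

30089.0616 m


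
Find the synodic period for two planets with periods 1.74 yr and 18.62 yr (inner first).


1/P_syn = |1/P1 - 1/P2| = |1/1.74 - 1/18.62| => P_syn = 1.9194

1.9194 years


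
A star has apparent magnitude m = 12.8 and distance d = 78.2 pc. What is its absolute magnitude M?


M = m - 5*log10(d) + 5 = 12.8 - 5*log10(78.2) + 5 = 8.334

8.334


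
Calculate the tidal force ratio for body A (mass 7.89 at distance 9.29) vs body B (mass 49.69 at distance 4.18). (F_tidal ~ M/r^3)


Ratio = (M1/r1^3) / (M2/r2^3) = (7.89/9.29^3) / (49.69/4.18^3) = 0.0145

0.0145


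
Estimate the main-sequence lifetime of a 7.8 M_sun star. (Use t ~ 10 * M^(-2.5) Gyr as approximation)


t = 10 * M^(-2.5) = 10 * 7.8^(-2.5) = 0.0589

0.0589 Gyr


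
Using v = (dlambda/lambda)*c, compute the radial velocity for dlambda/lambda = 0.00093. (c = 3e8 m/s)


v = (dlambda/lambda) * c = 0.00093 * 3e8 = 279000.0

279000.0 m/s


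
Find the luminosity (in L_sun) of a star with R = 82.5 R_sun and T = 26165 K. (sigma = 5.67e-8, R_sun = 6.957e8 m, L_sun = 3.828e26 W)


R = 82.5 * 6.957e8 m = 5.739525e+10 m. L = 4*pi*R^2*sigma*T^4 = 4*pi*(5.739525e+10)^2 * 5.67e-8 * 26165^4 = 1.100088901e+33 W. L/L_sun = 1.100088901e+33 / 3.828e26 = 2.874e+06

2.874e+06 L_sun


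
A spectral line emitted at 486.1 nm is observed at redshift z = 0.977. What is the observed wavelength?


lam_obs = lam_emit * (1 + z) = 486.1 * (1 + 0.977) = 961.0197

961.0197 nm


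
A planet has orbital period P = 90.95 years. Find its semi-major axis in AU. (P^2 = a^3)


a = P^(2/3) = 90.95^(2/3) = 20.2241

20.2241 AU


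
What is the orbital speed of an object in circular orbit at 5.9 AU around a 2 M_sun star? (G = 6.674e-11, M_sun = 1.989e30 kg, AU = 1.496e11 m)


v = sqrt(GM/r) = sqrt(6.674e-11 * 3.978e+30 / 8.826e+11) = 17343.3779

17343.3779 m/s


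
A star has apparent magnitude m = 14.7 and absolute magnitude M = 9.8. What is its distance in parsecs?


d = 10^((m - M + 5)/5) = 10^((14.7 - 9.8 + 5)/5) = 95.4993

95.4993 pc


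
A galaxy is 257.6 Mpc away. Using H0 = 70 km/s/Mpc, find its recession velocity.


v = H0 * d = 70 * 257.6 = 18032.0

18032.0 km/s


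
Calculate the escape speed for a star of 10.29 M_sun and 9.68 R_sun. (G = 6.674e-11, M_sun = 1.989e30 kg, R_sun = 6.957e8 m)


M = 10.29 * 1.989e30 kg = 2.046681e+31 kg; R = 9.68 * 6.957e8 m = 6.734376e+09 m. v_esc = sqrt(2GM/R) = sqrt(2 * 6.674e-11 * 2.046681e+31 / 6.734376e+09) = 636919.4298

636919.4298 m/s


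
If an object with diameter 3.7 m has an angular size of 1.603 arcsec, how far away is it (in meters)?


D = size / theta_rad, theta_rad = 1.603 * pi/(180*3600) = 7.772e-06, D = 476094.6869

476094.6869 m


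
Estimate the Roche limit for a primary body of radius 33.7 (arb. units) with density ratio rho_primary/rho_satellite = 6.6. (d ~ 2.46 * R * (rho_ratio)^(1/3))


d_Roche = 2.46 * 33.7 * 6.6^(1/3) = 155.5057

155.5057


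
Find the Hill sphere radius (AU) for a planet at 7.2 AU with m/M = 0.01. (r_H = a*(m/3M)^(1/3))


r_H = a * (m/3M)^(1/3) = 7.2 * (0.01/3)^(1/3) = 1.0755

1.0755 AU


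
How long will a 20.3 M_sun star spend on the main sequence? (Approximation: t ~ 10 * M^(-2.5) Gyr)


t = 10 * M^(-2.5) = 10 * 20.3^(-2.5) = 0.0054

0.0054 Gyr


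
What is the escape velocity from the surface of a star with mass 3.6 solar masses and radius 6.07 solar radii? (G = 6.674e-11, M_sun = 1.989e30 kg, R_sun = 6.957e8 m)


M = 3.6 * 1.989e30 kg = 7.1604e+30 kg; R = 6.07 * 6.957e8 m = 4.222899e+09 m. v_esc = sqrt(2GM/R) = sqrt(2 * 6.674e-11 * 7.1604e+30 / 4.222899e+09) = 475741.8902

475741.8902 m/s


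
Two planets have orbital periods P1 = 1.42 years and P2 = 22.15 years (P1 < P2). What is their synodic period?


1/P_syn = |1/P1 - 1/P2| = |1/1.42 - 1/22.15| => P_syn = 1.5173

1.5173 years


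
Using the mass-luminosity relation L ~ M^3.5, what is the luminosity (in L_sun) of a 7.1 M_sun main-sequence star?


L/L_sun = (M/M_sun)^3.5 = 7.1^3.5 = 953.6834

953.6834 L_sun


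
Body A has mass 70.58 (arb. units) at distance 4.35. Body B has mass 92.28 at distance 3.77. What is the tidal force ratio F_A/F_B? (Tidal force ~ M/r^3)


Ratio = (M1/r1^3) / (M2/r2^3) = (70.58/4.35^3) / (92.28/3.77^3) = 0.4979

0.4979


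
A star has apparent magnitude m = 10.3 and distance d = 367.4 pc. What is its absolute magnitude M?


M = m - 5*log10(d) + 5 = 10.3 - 5*log10(367.4) + 5 = 2.4743

2.4743


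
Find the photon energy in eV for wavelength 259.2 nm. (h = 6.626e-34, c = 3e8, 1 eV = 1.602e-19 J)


E = hc/lambda = 6.626e-34 * 3e8 / 2.592e-07 = 7.669e-19 J = 4.7871 eV

4.7871 eV


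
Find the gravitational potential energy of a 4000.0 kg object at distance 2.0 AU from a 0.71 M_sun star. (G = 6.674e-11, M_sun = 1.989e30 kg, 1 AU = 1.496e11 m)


M = 0.71 * 1.989e30 kg = 1.41219e+30 kg; r = 2.0 AU * 1.496e11 m/AU = 2.992e+11 m. U = -GM*m/r = -(6.674e-11 * 1.41219e+30 * 4000.0) / 2.992e+11 = -1.260e+12

-1.260e+12 J


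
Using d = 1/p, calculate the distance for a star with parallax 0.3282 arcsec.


d = 1/p = 1/0.3282 = 3.0469

3.0469 pc


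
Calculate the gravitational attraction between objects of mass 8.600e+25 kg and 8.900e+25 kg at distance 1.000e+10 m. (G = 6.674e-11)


F = G*m1*m2/r^2 = 6.674e-11 * 8.600e+25 * 8.900e+25 / (1.000e+10)^2 = 6.674e-11 * 7.654e+51 / 1.000e+20 = 5.108e+21

5.108e+21 N


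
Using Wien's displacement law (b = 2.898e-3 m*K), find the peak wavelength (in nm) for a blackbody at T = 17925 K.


lam_max = b / T = 2.898e-3 / 17925 = 1.617e-07 m = 161.6736 nm

161.6736 nm


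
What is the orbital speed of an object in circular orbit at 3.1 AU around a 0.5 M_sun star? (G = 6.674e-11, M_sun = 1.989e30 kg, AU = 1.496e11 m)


v = sqrt(GM/r) = sqrt(6.674e-11 * 9.945e+29 / 4.638e+11) = 11963.241

11963.241 m/s


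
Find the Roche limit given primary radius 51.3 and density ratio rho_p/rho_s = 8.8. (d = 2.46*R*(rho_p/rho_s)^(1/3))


d_Roche = 2.46 * 51.3 * 8.8^(1/3) = 260.5434

260.5434


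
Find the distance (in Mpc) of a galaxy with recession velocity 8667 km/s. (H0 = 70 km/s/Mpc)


d = v / H0 = 8667 / 70 = 123.8143

123.8143 Mpc


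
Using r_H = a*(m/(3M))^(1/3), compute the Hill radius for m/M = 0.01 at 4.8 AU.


r_H = a * (m/3M)^(1/3) = 4.8 * (0.01/3)^(1/3) = 0.717

0.717 AU


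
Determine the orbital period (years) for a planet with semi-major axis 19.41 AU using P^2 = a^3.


P = a^(3/2) = 19.41^1.5 = 85.5142

85.5142 years


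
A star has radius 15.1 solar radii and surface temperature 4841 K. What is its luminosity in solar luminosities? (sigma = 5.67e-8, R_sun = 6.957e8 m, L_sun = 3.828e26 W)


R = 15.1 * 6.957e8 m = 1.050507e+10 m. L = 4*pi*R^2*sigma*T^4 = 4*pi*(1.050507e+10)^2 * 5.67e-8 * 4841^4 = 4.318482408e+28 W. L/L_sun = 4.318482408e+28 / 3.828e26 = 112.813

112.813 L_sun


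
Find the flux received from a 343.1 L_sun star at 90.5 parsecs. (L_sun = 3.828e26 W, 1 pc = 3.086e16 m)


F = L / (4*pi*d^2) = 1.313e+29 / (4*pi*(2.793e+18)^2) = 1.340e-09

1.340e-09 W/m^2


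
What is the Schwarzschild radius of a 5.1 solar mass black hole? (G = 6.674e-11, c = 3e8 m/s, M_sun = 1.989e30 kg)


M = 5.1 * 1.989e30 kg = 1.01439e+31 kg. rs = 2GM/c^2 = 2 * 6.674e-11 * 1.01439e+31 / (3e8)^2 = 15044.5308

15044.5308 m


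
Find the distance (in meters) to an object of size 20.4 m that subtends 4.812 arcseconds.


D = size / theta_rad, theta_rad = 4.812 * pi/(180*3600) = 2.333e-05, D = 874439.3282

874439.3282 m


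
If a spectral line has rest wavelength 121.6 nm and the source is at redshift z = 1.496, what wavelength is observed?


lam_obs = lam_emit * (1 + z) = 121.6 * (1 + 1.496) = 303.5136

303.5136 nm


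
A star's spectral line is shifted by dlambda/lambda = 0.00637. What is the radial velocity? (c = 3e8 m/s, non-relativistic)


v = (dlambda/lambda) * c = 0.00637 * 3e8 = 1.911e+06

1.911e+06 m/s


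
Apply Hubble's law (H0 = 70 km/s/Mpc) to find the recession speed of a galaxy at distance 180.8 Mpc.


v = H0 * d = 70 * 180.8 = 12656.0

12656.0 km/s


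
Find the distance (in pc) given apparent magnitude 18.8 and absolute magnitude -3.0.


d = 10^((m - M + 5)/5) = 10^((18.8 - -3.0 + 5)/5) = 229086.7653

229086.7653 pc


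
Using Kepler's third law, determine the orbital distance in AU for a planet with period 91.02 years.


a = P^(2/3) = 91.02^(2/3) = 20.2344

20.2344 AU


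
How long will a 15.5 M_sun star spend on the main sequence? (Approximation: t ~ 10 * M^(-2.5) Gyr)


t = 10 * M^(-2.5) = 10 * 15.5^(-2.5) = 0.0106

0.0106 Gyr


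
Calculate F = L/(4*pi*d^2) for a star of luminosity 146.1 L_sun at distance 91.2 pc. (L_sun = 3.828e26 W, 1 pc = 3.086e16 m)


F = L / (4*pi*d^2) = 5.593e+28 / (4*pi*(2.814e+18)^2) = 5.619e-10

5.619e-10 W/m^2


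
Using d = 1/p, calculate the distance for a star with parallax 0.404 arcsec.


d = 1/p = 1/0.404 = 2.4752

2.4752 pc


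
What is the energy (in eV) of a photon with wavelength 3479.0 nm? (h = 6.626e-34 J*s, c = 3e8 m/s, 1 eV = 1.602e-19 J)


E = hc/lambda = 6.626e-34 * 3e8 / 3.479e-06 = 5.714e-20 J = 0.3567 eV

0.3567 eV


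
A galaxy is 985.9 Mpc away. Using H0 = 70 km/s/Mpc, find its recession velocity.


v = H0 * d = 70 * 985.9 = 69013.0

69013.0 km/s


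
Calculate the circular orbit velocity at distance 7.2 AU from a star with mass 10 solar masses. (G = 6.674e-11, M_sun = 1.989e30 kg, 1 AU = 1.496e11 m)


v = sqrt(GM/r) = sqrt(6.674e-11 * 1.989e+31 / 1.077e+12) = 35105.7655

35105.7655 m/s


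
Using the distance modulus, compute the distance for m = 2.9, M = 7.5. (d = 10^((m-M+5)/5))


d = 10^((m - M + 5)/5) = 10^((2.9 - 7.5 + 5)/5) = 1.2023

1.2023 pc


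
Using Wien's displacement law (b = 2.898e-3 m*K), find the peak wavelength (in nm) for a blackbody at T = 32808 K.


lam_max = b / T = 2.898e-3 / 32808 = 8.833e-08 m = 88.3321 nm

88.3321 nm


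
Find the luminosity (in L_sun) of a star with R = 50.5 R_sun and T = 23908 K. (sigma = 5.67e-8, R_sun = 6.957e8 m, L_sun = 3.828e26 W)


R = 50.5 * 6.957e8 m = 3.513285e+10 m. L = 4*pi*R^2*sigma*T^4 = 4*pi*(3.513285e+10)^2 * 5.67e-8 * 23908^4 = 2.873377419e+32 W. L/L_sun = 2.873377419e+32 / 3.828e26 = 750621.0605

750621.0605 L_sun


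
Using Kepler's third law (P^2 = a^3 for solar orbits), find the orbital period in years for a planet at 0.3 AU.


P = a^(3/2) = 0.3^1.5 = 0.1643

0.1643 years


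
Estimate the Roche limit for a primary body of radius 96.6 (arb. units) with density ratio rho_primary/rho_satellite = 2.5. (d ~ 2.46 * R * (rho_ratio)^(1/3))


d_Roche = 2.46 * 96.6 * 2.5^(1/3) = 322.5217

322.5217


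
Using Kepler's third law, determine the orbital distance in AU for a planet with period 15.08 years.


a = P^(2/3) = 15.08^(2/3) = 6.1038

6.1038 AU


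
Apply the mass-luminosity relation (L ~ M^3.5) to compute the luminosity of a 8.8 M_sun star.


L/L_sun = (M/M_sun)^3.5 = 8.8^3.5 = 2021.5726

2021.5726 L_sun


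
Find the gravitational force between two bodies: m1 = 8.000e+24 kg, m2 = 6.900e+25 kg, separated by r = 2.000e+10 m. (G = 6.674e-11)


F = G*m1*m2/r^2 = 6.674e-11 * 8.000e+24 * 6.900e+25 / (2.000e+10)^2 = 6.674e-11 * 5.520e+50 / 4.000e+20 = 9.210e+19

9.210e+19 N


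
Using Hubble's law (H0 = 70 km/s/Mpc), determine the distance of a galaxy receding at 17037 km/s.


d = v / H0 = 17037 / 70 = 243.3857

243.3857 Mpc


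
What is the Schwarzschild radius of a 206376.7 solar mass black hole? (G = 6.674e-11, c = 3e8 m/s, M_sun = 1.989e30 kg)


M = 206376.7 * 1.989e30 kg = 4.104832563e+35 kg. rs = 2GM/c^2 = 2 * 6.674e-11 * 4.104832563e+35 / (3e8)^2 = 6.088e+08

6.088e+08 m


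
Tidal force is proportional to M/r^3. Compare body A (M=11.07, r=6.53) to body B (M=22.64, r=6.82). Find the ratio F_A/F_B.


Ratio = (M1/r1^3) / (M2/r2^3) = (11.07/6.53^3) / (22.64/6.82^3) = 0.557

0.557


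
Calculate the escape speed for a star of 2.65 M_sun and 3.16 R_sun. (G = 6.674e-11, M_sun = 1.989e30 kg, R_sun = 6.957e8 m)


M = 2.65 * 1.989e30 kg = 5.27085e+30 kg; R = 3.16 * 6.957e8 m = 2.198412e+09 m. v_esc = sqrt(2GM/R) = sqrt(2 * 6.674e-11 * 5.27085e+30 / 2.198412e+09) = 565710.0374

565710.0374 m/s


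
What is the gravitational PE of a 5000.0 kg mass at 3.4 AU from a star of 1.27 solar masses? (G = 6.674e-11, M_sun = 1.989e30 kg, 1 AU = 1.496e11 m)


M = 1.27 * 1.989e30 kg = 2.52603e+30 kg; r = 3.4 AU * 1.496e11 m/AU = 5.0864e+11 m. U = -GM*m/r = -(6.674e-11 * 2.52603e+30 * 5000.0) / 5.0864e+11 = -1.657e+12

-1.657e+12 J


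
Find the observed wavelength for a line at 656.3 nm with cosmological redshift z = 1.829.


lam_obs = lam_emit * (1 + z) = 656.3 * (1 + 1.829) = 1856.6727

1856.6727 nm


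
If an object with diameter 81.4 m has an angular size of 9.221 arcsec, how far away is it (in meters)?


D = size / theta_rad, theta_rad = 9.221 * pi/(180*3600) = 4.470e-05, D = 1.821e+06

1.821e+06 m


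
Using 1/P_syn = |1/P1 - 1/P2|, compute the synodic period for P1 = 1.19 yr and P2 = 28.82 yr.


1/P_syn = |1/P1 - 1/P2| = |1/1.19 - 1/28.82| => P_syn = 1.2413

1.2413 years


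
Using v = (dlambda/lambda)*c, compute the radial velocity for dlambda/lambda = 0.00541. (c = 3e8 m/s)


v = (dlambda/lambda) * c = 0.00541 * 3e8 = 1.623e+06

1.623e+06 m/s


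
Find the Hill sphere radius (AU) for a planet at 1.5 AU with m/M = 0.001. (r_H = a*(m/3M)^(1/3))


r_H = a * (m/3M)^(1/3) = 1.5 * (0.001/3)^(1/3) = 0.104

0.104 AU


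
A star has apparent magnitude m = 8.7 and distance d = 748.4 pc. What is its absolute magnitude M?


M = m - 5*log10(d) + 5 = 8.7 - 5*log10(748.4) + 5 = -0.6707

-0.6707


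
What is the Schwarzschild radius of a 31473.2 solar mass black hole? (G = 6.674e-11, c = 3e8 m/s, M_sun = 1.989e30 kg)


M = 31473.2 * 1.989e30 kg = 6.26001948e+34 kg. rs = 2GM/c^2 = 2 * 6.674e-11 * 6.26001948e+34 / (3e8)^2 = 9.284e+07

9.284e+07 m


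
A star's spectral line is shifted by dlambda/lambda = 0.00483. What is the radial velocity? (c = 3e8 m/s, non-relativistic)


v = (dlambda/lambda) * c = 0.00483 * 3e8 = 1.449e+06

1.449e+06 m/s


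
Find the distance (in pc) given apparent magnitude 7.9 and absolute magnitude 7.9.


d = 10^((m - M + 5)/5) = 10^((7.9 - 7.9 + 5)/5) = 10.0

10.0 pc


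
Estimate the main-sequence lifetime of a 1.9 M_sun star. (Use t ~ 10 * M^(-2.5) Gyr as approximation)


t = 10 * M^(-2.5) = 10 * 1.9^(-2.5) = 2.0096

2.0096 Gyr


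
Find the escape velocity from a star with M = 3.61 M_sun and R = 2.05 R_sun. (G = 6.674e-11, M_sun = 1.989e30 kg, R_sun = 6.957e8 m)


M = 3.61 * 1.989e30 kg = 7.18029e+30 kg; R = 2.05 * 6.957e8 m = 1.426185e+09 m. v_esc = sqrt(2GM/R) = sqrt(2 * 6.674e-11 * 7.18029e+30 / 1.426185e+09) = 819768.3735

819768.3735 m/s


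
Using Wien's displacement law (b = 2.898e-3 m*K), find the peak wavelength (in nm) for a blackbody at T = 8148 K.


lam_max = b / T = 2.898e-3 / 8148 = 3.557e-07 m = 355.6701 nm

355.6701 nm


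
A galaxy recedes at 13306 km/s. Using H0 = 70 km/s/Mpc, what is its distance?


d = v / H0 = 13306 / 70 = 190.0857

190.0857 Mpc


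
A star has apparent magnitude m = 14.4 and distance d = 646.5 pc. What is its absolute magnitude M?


M = m - 5*log10(d) + 5 = 14.4 - 5*log10(646.5) + 5 = 5.3472

5.3472


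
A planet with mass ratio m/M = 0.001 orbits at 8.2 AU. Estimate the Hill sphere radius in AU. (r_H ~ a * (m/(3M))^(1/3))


r_H = a * (m/3M)^(1/3) = 8.2 * (0.001/3)^(1/3) = 0.5686

0.5686 AU


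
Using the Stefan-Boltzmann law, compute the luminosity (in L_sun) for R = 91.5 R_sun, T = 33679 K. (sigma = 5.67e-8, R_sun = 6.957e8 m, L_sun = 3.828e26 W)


R = 91.5 * 6.957e8 m = 6.365655e+10 m. L = 4*pi*R^2*sigma*T^4 = 4*pi*(6.365655e+10)^2 * 5.67e-8 * 33679^4 = 3.71463263e+33 W. L/L_sun = 3.71463263e+33 / 3.828e26 = 9.704e+06

9.704e+06 L_sun


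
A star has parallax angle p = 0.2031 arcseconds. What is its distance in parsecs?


d = 1/p = 1/0.2031 = 4.9237

4.9237 pc


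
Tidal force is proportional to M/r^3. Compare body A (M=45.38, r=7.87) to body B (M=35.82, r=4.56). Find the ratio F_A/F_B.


Ratio = (M1/r1^3) / (M2/r2^3) = (45.38/7.87^3) / (35.82/4.56^3) = 0.2464

0.2464


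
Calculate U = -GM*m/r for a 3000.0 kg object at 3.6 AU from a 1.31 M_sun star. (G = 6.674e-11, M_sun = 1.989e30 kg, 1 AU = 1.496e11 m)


M = 1.31 * 1.989e30 kg = 2.60559e+30 kg; r = 3.6 AU * 1.496e11 m/AU = 5.3856e+11 m. U = -GM*m/r = -(6.674e-11 * 2.60559e+30 * 3000.0) / 5.3856e+11 = -9.687e+11

-9.687e+11 J


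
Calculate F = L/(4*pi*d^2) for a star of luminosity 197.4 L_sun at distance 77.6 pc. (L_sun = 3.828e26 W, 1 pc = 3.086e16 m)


F = L / (4*pi*d^2) = 7.556e+28 / (4*pi*(2.395e+18)^2) = 1.049e-09

1.049e-09 W/m^2


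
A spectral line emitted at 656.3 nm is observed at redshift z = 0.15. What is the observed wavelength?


lam_obs = lam_emit * (1 + z) = 656.3 * (1 + 0.15) = 754.745

754.745 nm


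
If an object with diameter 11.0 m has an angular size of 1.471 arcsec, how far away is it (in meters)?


D = size / theta_rad, theta_rad = 1.471 * pi/(180*3600) = 7.132e-06, D = 1.542e+06

1.542e+06 m


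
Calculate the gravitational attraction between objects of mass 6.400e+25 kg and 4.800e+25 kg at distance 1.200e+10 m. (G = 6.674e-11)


F = G*m1*m2/r^2 = 6.674e-11 * 6.400e+25 * 4.800e+25 / (1.200e+10)^2 = 6.674e-11 * 3.072e+51 / 1.440e+20 = 1.424e+21

1.424e+21 N


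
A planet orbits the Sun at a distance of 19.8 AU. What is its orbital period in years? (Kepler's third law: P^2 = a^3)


P = a^(3/2) = 19.8^1.5 = 88.1044

88.1044 years


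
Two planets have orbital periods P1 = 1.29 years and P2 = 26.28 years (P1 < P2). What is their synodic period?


1/P_syn = |1/P1 - 1/P2| = |1/1.29 - 1/26.28| => P_syn = 1.3566

1.3566 years


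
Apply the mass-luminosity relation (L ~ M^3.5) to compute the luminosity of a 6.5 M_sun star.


L/L_sun = (M/M_sun)^3.5 = 6.5^3.5 = 700.1591

700.1591 L_sun


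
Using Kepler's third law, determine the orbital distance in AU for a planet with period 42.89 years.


a = P^(2/3) = 42.89^(2/3) = 12.2529

12.2529 AU


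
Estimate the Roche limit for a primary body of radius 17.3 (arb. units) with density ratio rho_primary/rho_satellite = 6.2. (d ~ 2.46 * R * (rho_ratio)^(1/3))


d_Roche = 2.46 * 17.3 * 6.2^(1/3) = 78.1829

78.1829


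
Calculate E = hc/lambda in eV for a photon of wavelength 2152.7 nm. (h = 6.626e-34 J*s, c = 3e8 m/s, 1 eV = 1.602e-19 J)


E = hc/lambda = 6.626e-34 * 3e8 / 2.153e-06 = 9.234e-20 J = 0.5764 eV

0.5764 eV


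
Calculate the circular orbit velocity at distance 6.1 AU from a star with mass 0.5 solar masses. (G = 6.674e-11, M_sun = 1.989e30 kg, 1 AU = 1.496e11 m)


v = sqrt(GM/r) = sqrt(6.674e-11 * 9.945e+29 / 9.126e+11) = 8528.3454

8528.3454 m/s


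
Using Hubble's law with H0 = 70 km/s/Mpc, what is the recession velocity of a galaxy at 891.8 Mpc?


v = H0 * d = 70 * 891.8 = 62426.0

62426.0 km/s


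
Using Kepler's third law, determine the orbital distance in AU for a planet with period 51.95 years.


a = P^(2/3) = 51.95^(2/3) = 13.9227

13.9227 AU


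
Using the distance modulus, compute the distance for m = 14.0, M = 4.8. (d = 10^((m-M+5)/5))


d = 10^((m - M + 5)/5) = 10^((14.0 - 4.8 + 5)/5) = 691.831

691.831 pc


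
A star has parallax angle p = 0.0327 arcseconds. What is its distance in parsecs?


d = 1/p = 1/0.0327 = 30.581

30.581 pc


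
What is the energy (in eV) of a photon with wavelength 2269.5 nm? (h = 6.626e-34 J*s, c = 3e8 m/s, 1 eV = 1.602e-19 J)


E = hc/lambda = 6.626e-34 * 3e8 / 2.270e-06 = 8.759e-20 J = 0.5467 eV

0.5467 eV


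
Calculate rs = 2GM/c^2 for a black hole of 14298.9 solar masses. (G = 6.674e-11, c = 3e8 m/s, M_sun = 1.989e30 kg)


M = 14298.9 * 1.989e30 kg = 2.84405121e+34 kg. rs = 2GM/c^2 = 2 * 6.674e-11 * 2.84405121e+34 / (3e8)^2 = 4.218e+07

4.218e+07 m


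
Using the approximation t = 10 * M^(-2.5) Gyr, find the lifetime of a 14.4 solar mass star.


t = 10 * M^(-2.5) = 10 * 14.4^(-2.5) = 0.0127

0.0127 Gyr


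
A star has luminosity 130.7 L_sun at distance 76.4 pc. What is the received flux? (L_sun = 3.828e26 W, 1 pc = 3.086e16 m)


F = L / (4*pi*d^2) = 5.003e+28 / (4*pi*(2.358e+18)^2) = 7.162e-10

7.162e-10 W/m^2


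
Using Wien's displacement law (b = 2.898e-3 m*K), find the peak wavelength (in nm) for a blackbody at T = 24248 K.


lam_max = b / T = 2.898e-3 / 24248 = 1.195e-07 m = 119.515 nm

119.515 nm


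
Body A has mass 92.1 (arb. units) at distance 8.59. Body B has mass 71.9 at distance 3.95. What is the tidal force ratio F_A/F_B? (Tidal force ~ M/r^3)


Ratio = (M1/r1^3) / (M2/r2^3) = (92.1/8.59^3) / (71.9/3.95^3) = 0.1245

0.1245


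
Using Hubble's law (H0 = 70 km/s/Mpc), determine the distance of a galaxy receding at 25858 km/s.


d = v / H0 = 25858 / 70 = 369.4

369.4 Mpc


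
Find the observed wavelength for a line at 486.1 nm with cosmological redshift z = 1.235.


lam_obs = lam_emit * (1 + z) = 486.1 * (1 + 1.235) = 1086.4335

1086.4335 nm


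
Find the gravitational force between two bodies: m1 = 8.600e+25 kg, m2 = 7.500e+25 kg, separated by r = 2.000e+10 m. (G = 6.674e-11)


F = G*m1*m2/r^2 = 6.674e-11 * 8.600e+25 * 7.500e+25 / (2.000e+10)^2 = 6.674e-11 * 6.450e+51 / 4.000e+20 = 1.076e+21

1.076e+21 N


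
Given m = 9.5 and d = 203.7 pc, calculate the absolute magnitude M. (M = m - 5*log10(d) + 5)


M = m - 5*log10(d) + 5 = 9.5 - 5*log10(203.7) + 5 = 2.955

2.955


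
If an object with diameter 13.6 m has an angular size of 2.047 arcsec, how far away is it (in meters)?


D = size / theta_rad, theta_rad = 2.047 * pi/(180*3600) = 9.924e-06, D = 1.370e+06

1.370e+06 m


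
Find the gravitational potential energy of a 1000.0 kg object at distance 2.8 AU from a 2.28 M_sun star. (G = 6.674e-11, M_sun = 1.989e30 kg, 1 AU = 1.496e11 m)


M = 2.28 * 1.989e30 kg = 4.53492e+30 kg; r = 2.8 AU * 1.496e11 m/AU = 4.1888e+11 m. U = -GM*m/r = -(6.674e-11 * 4.53492e+30 * 1000.0) / 4.1888e+11 = -7.225e+11

-7.225e+11 J


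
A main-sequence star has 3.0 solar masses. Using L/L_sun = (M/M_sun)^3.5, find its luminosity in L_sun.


L/L_sun = (M/M_sun)^3.5 = 3.0^3.5 = 46.7654

46.7654 L_sun


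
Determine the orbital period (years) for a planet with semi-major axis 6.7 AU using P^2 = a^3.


P = a^(3/2) = 6.7^1.5 = 17.3425

17.3425 years


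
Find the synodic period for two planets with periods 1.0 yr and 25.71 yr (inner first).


1/P_syn = |1/P1 - 1/P2| = |1/1.0 - 1/25.71| => P_syn = 1.0405

1.0405 years


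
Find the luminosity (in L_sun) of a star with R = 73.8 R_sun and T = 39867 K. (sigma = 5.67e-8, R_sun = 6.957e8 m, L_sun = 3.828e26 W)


R = 73.8 * 6.957e8 m = 5.134266e+10 m. L = 4*pi*R^2*sigma*T^4 = 4*pi*(5.134266e+10)^2 * 5.67e-8 * 39867^4 = 4.744646686e+33 W. L/L_sun = 4.744646686e+33 / 3.828e26 = 1.239e+07

1.239e+07 L_sun


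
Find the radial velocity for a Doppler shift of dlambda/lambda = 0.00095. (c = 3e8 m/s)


v = (dlambda/lambda) * c = 0.00095 * 3e8 = 285000.0

285000.0 m/s


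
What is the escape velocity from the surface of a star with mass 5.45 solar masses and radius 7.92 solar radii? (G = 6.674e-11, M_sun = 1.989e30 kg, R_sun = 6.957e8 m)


M = 5.45 * 1.989e30 kg = 1.084005e+31 kg; R = 7.92 * 6.957e8 m = 5.509944e+09 m. v_esc = sqrt(2GM/R) = sqrt(2 * 6.674e-11 * 1.084005e+31 / 5.509944e+09) = 512448.4091

512448.4091 m/s


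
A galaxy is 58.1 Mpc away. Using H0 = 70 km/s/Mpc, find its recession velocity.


v = H0 * d = 70 * 58.1 = 4067.0

4067.0 km/s


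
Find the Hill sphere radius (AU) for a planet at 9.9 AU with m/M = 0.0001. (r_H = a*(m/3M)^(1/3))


r_H = a * (m/3M)^(1/3) = 9.9 * (0.0001/3)^(1/3) = 0.3186

0.3186 AU


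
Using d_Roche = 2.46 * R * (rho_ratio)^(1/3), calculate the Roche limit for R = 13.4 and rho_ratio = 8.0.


d_Roche = 2.46 * 13.4 * 8.0^(1/3) = 65.928

65.928


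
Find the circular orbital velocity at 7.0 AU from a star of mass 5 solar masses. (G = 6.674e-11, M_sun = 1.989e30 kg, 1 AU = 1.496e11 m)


v = sqrt(GM/r) = sqrt(6.674e-11 * 9.945e+30 / 1.047e+12) = 25175.6492

25175.6492 m/s


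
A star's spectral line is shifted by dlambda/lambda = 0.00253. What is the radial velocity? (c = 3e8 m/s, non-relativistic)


v = (dlambda/lambda) * c = 0.00253 * 3e8 = 759000.0

759000.0 m/s


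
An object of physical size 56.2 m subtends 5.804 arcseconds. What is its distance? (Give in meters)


D = size / theta_rad, theta_rad = 5.804 * pi/(180*3600) = 2.814e-05, D = 1.997e+06

1.997e+06 m


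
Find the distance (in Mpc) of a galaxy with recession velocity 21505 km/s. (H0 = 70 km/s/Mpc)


d = v / H0 = 21505 / 70 = 307.2143

307.2143 Mpc


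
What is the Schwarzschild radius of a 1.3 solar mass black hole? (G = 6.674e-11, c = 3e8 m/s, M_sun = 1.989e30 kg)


M = 1.3 * 1.989e30 kg = 2.5857e+30 kg. rs = 2GM/c^2 = 2 * 6.674e-11 * 2.5857e+30 / (3e8)^2 = 3834.8804

3834.8804 m


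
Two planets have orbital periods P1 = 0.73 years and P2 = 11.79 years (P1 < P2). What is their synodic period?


1/P_syn = |1/P1 - 1/P2| = |1/0.73 - 1/11.79| => P_syn = 0.7782

0.7782 years


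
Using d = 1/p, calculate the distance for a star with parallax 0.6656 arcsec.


d = 1/p = 1/0.6656 = 1.5024

1.5024 pc


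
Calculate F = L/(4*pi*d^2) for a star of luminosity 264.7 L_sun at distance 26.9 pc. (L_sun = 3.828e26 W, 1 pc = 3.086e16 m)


F = L / (4*pi*d^2) = 1.013e+29 / (4*pi*(8.301e+17)^2) = 1.170e-08

1.170e-08 W/m^2


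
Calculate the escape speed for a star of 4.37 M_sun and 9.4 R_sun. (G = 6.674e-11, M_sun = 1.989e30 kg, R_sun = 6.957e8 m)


M = 4.37 * 1.989e30 kg = 8.69193e+30 kg; R = 9.4 * 6.957e8 m = 6.53958e+09 m. v_esc = sqrt(2GM/R) = sqrt(2 * 6.674e-11 * 8.69193e+30 / 6.53958e+09) = 421202.8301

421202.8301 m/s


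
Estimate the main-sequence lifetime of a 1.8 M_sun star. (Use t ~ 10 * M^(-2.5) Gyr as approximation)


t = 10 * M^(-2.5) = 10 * 1.8^(-2.5) = 2.3005

2.3005 Gyr


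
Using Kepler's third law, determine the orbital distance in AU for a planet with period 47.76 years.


a = P^(2/3) = 47.76^(2/3) = 13.1636

13.1636 AU


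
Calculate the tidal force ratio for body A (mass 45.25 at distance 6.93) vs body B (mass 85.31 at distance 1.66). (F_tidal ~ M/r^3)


Ratio = (M1/r1^3) / (M2/r2^3) = (45.25/6.93^3) / (85.31/1.66^3) = 0.0073

0.0073


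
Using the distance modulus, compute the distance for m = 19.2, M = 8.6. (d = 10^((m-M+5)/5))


d = 10^((m - M + 5)/5) = 10^((19.2 - 8.6 + 5)/5) = 1318.2567

1318.2567 pc


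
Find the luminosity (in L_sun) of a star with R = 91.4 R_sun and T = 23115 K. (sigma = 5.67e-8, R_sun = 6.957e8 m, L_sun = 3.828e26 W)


R = 91.4 * 6.957e8 m = 6.358698e+10 m. L = 4*pi*R^2*sigma*T^4 = 4*pi*(6.358698e+10)^2 * 5.67e-8 * 23115^4 = 8.224413025e+32 W. L/L_sun = 8.224413025e+32 / 3.828e26 = 2.148e+06

2.148e+06 L_sun


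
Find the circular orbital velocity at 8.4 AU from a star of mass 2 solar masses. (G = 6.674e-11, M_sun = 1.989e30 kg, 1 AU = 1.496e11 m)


v = sqrt(GM/r) = sqrt(6.674e-11 * 3.978e+30 / 1.257e+12) = 14535.1678

14535.1678 m/s


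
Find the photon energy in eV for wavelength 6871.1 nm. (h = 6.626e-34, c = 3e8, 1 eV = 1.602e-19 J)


E = hc/lambda = 6.626e-34 * 3e8 / 6.871e-06 = 2.893e-20 J = 0.1806 eV

0.1806 eV


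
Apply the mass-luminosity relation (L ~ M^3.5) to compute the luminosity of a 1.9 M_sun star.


L/L_sun = (M/M_sun)^3.5 = 1.9^3.5 = 9.4545

9.4545 L_sun


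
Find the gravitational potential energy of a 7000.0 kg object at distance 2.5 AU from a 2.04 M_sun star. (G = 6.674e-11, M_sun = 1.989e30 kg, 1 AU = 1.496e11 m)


M = 2.04 * 1.989e30 kg = 4.05756e+30 kg; r = 2.5 AU * 1.496e11 m/AU = 3.74e+11 m. U = -GM*m/r = -(6.674e-11 * 4.05756e+30 * 7000.0) / 3.74e+11 = -5.068e+12

-5.068e+12 J


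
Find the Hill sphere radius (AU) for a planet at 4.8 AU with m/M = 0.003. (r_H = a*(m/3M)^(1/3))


r_H = a * (m/3M)^(1/3) = 4.8 * (0.003/3)^(1/3) = 0.48

0.48 AU


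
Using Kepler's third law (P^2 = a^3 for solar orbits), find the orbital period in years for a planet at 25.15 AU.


P = a^(3/2) = 25.15^1.5 = 126.1267

126.1267 years


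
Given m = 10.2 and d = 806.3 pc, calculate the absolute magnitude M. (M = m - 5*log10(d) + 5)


M = m - 5*log10(d) + 5 = 10.2 - 5*log10(806.3) + 5 = 0.6675

0.6675


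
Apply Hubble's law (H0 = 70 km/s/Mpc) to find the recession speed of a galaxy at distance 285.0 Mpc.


v = H0 * d = 70 * 285.0 = 19950.0

19950.0 km/s


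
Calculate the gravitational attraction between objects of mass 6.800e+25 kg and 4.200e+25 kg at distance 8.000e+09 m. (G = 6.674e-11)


F = G*m1*m2/r^2 = 6.674e-11 * 6.800e+25 * 4.200e+25 / (8.000e+09)^2 = 6.674e-11 * 2.856e+51 / 6.400e+19 = 2.978e+21

2.978e+21 N


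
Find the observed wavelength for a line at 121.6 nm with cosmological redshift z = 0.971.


lam_obs = lam_emit * (1 + z) = 121.6 * (1 + 0.971) = 239.6736

239.6736 nm


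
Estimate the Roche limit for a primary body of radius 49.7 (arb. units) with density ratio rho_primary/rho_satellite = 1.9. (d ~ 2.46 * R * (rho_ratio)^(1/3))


d_Roche = 2.46 * 49.7 * 1.9^(1/3) = 151.4291

151.4291


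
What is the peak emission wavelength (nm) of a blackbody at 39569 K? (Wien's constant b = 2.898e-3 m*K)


lam_max = b / T = 2.898e-3 / 39569 = 7.324e-08 m = 73.2392 nm

73.2392 nm


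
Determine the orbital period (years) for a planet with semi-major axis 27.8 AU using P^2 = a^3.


P = a^(3/2) = 27.8^1.5 = 146.5775

146.5775 years


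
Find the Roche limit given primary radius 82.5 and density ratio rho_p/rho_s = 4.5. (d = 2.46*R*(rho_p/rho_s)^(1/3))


d_Roche = 2.46 * 82.5 * 4.5^(1/3) = 335.0631

335.0631
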